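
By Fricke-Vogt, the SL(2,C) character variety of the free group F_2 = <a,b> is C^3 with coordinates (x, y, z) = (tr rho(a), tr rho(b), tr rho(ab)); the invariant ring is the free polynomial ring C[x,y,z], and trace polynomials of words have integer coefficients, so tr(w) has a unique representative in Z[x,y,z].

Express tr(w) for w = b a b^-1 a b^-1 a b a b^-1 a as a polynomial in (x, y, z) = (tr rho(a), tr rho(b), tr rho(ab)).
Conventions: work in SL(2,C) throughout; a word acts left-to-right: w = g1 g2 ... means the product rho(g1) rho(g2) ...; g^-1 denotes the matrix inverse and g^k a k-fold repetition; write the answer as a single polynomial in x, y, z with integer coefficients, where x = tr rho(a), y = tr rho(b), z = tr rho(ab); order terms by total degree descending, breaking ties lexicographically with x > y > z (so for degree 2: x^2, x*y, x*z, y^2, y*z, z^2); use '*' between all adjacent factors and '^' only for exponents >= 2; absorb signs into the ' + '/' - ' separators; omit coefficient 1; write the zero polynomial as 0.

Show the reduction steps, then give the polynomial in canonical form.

next, tr(b a b a) = tr(b a) tr(b a) - tr(1)   [split at a repeated b] = z^2 - 2
tr(b a b) = tr(b) tr(a b) - tr(a)   [square of b] = y*z - x
tr(b a^2 b a) = tr(a) tr(b a b a) - tr(b a b)   [square of a] = x*z^2 - y*z - x
next, tr(b^2) = tr(b) tr(b) - tr(1)   [square of b] = y^2 - 2
next, tr(b a^2 b) = tr(a) tr(b^2 a) - tr(b^2)   [square of a] = x*y*z - x^2 - y^2 + 2
tr(b a^2 b a^2) = tr(a) tr(b a^2 b a) - tr(b a^2 b)   [square of a] = x^2*z^2 - 2*x*y*z + y^2 - 2
next, tr(a b a^2 b a^2) = tr(a) tr(b a^2 b a^2) - tr(b a^2 b a)   [square of a] = x^3*z^2 - 2*x^2*y*z + x*y^2 - x*z^2 + y*z - x
tr(b a b a b a) = tr(b a) tr(b a b a) - tr(b^-1 a^-1)   [split at a repeated b] = z^3 - 3*z
next, tr(a b a) = tr(a) tr(b a) - tr(b)   [square of a] = x*z - y
and tr(b a b a b) = tr(b) tr(a b a b) - tr(a b a)   [square of b] = y*z^2 - x*z - y
tr(b a b a^2 b a) = tr(a) tr(b a b a b a) - tr(b a b a b)   [square of a] = x*z^3 - y*z^2 - 2*x*z + y
tr(b^2 a b) = tr(b) tr(b a b) - tr(b a)   [square of b] = y^2*z - x*y - z
tr(b a b a^2 b) = tr(a) tr(b^2 a b a) - tr(b^2 a b)   [square of a] = x*y*z^2 - x^2*z - y^2*z + z
and tr(a b a^2 b a^2 b) = tr(a) tr(b a b a^2 b a) - tr(b a b a^2 b)   [square of a] = x^2*z^3 - 2*x*y*z^2 - x^2*z + y^2*z + x*y - z
and tr(a b a^2 b^-1 a b a) = tr(a b a^2 b a^2) tr(b) - tr(a b a^2 b a^2 b)   [inverse elimination on b] = x^3*y*z^2 - 2*x^2*y^2*z - x^2*z^3 + x*y^3 + x*y*z^2 + x^2*z - 2*x*y + z
tr(a b a b a b a^2) = tr(a) tr(b a b a b a^2) - tr(b a b a b a)   [square of a] = x^2*z^3 - x*y*z^2 - 2*x^2*z - z^3 + x*y + 3*z
tr(b a b a b a b a) = tr(b a) tr(b a b a b a) - tr(b^-1 a^-1 b^-1 a^-1)   [split at a repeated b] = z^4 - 4*z^2 + 2
tr(b a b a b a b) = tr(b) tr(a b a b a b) - tr(a b a b a)   [square of b] = y*z^3 - x*z^2 - 2*y*z + x
tr(a b a b a b a^2 b) = tr(a) tr(b a b a b a b a) - tr(b a b a b a b)   [square of a] = x*z^4 - y*z^3 - 3*x*z^2 + 2*y*z + x
and tr(a b a^2 b^-1 a b a b) = tr(a b a b a b a^2) tr(b) - tr(a b a b a b a^2 b)   [inverse elimination on b] = x^2*y*z^3 - x*y^2*z^2 - x*z^4 - 2*x^2*y*z + x*y^2 + 3*x*z^2 + y*z - x
and tr(a b^-1 a b a b^-1 a b a) = tr(a b a^2 b^-1 a b a) tr(b) - tr(a b a^2 b^-1 a b a b)   [inverse elimination on b] = x^3*y^2*z^2 - 2*x^2*y^3*z - 2*x^2*y*z^3 + x*y^4 + 2*x*y^2*z^2 + x*z^4 + 3*x^2*y*z - 3*x*y^2 - 3*x*z^2 + x
tr(a b a b a b^-1 a b a) = tr(a b a^2 b a b a) tr(b) - tr(a b a^2 b a b a b)   [inverse elimination on b] = x^2*y*z^3 - 2*x*y^2*z^2 - x*z^4 - x^2*y*z + y^3*z + y*z^3 + x*y^2 + 3*x*z^2 - 3*y*z - x
tr(a b a b a b a b a b) = tr(a b) tr(a b a b a b a b) - tr(a^-1 b^-1 a^-1 b^-1 a^-1 b^-1)   [split at a repeated a] = z^5 - 5*z^3 + 5*z
and tr(a b a b a b^-1 a b a b) = tr(a b a b a b a b a) tr(b) - tr(a b a b a b a b a b)   [inverse elimination on b] = x*y*z^4 - y^2*z^3 - z^5 - 3*x*y*z^2 + 2*y^2*z + 5*z^3 + x*y - 5*z
tr(a b^-1 a b a b^-1 a b a b) = tr(a b a b a b^-1 a b a) tr(b) - tr(a b a b a b^-1 a b a b)   [inverse elimination on b] = x^2*y^2*z^3 - 2*x*y^3*z^2 - 2*x*y*z^4 - x^2*y^2*z + y^4*z + 2*y^2*z^3 + z^5 + x*y^3 + 6*x*y*z^2 - 5*y^2*z - 5*z^3 - 2*x*y + 5*z
and tr(b a b^-1 a b^-1 a b a b^-1 a) = tr(a b^-1 a b a b^-1 a b a) tr(b) - tr(a b^-1 a b a b^-1 a b a b)   [inverse elimination on b] = x^3*y^3*z^2 - 2*x^2*y^4*z - 3*x^2*y^2*z^3 + x*y^5 + 4*x*y^3*z^2 + 3*x*y*z^4 + 4*x^2*y^2*z - y^4*z - 2*y^2*z^3 - z^5 - 4*x*y^3 - 9*x*y*z^2 + 5*y^2*z + 5*z^3 + 3*x*y - 5*z

x^3*y^3*z^2 - 2*x^2*y^4*z - 3*x^2*y^2*z^3 + x*y^5 + 4*x*y^3*z^2 + 3*x*y*z^4 + 4*x^2*y^2*z - y^4*z - 2*y^2*z^3 - z^5 - 4*x*y^3 - 9*x*y*z^2 + 5*y^2*z + 5*z^3 + 3*x*y - 5*z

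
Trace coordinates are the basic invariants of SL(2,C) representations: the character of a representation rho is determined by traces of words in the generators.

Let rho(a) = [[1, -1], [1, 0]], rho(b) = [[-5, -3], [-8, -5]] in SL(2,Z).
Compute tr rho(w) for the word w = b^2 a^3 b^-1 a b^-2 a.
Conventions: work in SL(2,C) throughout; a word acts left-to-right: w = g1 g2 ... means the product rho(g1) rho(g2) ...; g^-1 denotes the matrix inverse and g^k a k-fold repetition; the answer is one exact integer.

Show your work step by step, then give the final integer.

-970

rho(b) = [[-5, -3], [-8, -5]]
... * rho(b) = [[-5, -3], [-8, -5]]  ->  [[49, 30], [80, 49]]
... * rho(a) = [[1, -1], [1, 0]]  ->  [[79, -49], [129, -80]]
... * rho(a) = [[1, -1], [1, 0]]  ->  [[30, -79], [49, -129]]
... * rho(a) = [[1, -1], [1, 0]]  ->  [[-49, -30], [-80, -49]]
... * rho(b^-1) = [[-5, 3], [8, -5]]  ->  [[5, 3], [8, 5]]
... * rho(a) = [[1, -1], [1, 0]]  ->  [[8, -5], [13, -8]]
... * rho(b^-1) = [[-5, 3], [8, -5]]  ->  [[-80, 49], [-129, 79]]
... * rho(b^-1) = [[-5, 3], [8, -5]]  ->  [[792, -485], [1277, -782]]
... * rho(a) = [[1, -1], [1, 0]]  ->  [[307, -792], [495, -1277]]
tr = 307 + -1277 = -970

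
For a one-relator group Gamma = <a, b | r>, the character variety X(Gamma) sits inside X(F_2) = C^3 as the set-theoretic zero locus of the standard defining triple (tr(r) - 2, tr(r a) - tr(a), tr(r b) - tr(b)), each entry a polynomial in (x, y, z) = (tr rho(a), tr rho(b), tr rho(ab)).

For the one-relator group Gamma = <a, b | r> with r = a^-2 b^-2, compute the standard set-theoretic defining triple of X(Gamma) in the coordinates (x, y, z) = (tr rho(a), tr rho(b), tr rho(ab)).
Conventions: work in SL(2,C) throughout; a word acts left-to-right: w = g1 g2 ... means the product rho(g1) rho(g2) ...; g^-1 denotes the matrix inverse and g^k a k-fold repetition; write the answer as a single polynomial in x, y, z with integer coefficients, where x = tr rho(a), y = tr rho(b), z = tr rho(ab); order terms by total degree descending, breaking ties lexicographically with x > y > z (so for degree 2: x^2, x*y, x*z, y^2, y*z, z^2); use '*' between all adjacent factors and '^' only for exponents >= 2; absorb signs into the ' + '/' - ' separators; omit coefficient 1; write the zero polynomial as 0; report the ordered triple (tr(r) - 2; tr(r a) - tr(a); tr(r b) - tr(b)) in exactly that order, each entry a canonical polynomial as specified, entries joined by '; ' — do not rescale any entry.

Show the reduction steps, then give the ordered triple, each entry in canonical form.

x*y*z - x^2 - y^2; y*z - 2*x; x*z - 2*y

tr(a^-1) = tr(a) = x
tr(a^-1 b) = tr(b) tr(a) - tr(b a) = x*y - z
tr(a^-1 b^-1) = tr(a^-1) tr(b) - tr(a^-1 b) = z
tr(a^-1 b^-2) = tr(a^-1 b^-1) tr(b) - tr(a^-1) = y*z - x
tr(b^-2) = tr(b^-1) tr(b) - tr(1) = y^2 - 2
tr(a^-2 b^-2) = tr(a^-1 b^-2) tr(a) - tr(a^-1 b^-2 a) = x*y*z - x^2 - y^2 + 2
tr(a^-2 b^-1) = tr(a^-1 b^-1) tr(a) - tr(a^-1 b^-1 a)  (eliminate a^-1) = x*z - y
assemble the triple (tr(r) - 2; tr(r a) - x; tr(r b) - y)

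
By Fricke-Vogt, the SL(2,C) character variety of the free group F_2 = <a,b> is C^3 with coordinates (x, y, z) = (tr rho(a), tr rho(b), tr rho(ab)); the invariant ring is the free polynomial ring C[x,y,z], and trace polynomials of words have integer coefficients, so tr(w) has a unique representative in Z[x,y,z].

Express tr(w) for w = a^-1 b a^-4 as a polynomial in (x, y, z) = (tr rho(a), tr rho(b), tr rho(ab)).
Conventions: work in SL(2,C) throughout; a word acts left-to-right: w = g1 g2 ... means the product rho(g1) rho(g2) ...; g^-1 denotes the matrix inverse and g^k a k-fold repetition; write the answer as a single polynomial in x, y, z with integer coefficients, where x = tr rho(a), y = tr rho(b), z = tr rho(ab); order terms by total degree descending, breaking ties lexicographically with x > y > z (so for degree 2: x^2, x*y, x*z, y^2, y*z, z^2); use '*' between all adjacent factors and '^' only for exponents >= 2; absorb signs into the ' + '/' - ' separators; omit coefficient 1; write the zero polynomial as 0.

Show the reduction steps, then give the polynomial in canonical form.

apply: trace(b a^-1) = trace(b)*trace(a) - trace(b a)   [inverse elimination on a] = x*y - z
apply: trace(b a^-2) = trace(b a^-1)*trace(a) - trace(b)   [inverse elimination on a] = x^2*y - x*z - y
use: trace(a^-2 b a^-1) = trace(b a^-2)*trace(a) - trace(b a^-1)   [inverse elimination on a] = x^3*y - x^2*z - 2*x*y + z
trace(a^-1 b a^-3) = trace(a^-2 b a^-1)*trace(a) - trace(a^-2 b)   [inverse elimination on a] = x^4*y - x^3*z - 3*x^2*y + 2*x*z + y
use: trace(a^-1 b a^-4) = trace(a^-1 b a^-3)*trace(a) - trace(a^-1 b a^-2)   [inverse elimination on a] = x^5*y - x^4*z - 4*x^3*y + 3*x^2*z + 3*x*y - z

x^5*y - x^4*z - 4*x^3*y + 3*x^2*z + 3*x*y - z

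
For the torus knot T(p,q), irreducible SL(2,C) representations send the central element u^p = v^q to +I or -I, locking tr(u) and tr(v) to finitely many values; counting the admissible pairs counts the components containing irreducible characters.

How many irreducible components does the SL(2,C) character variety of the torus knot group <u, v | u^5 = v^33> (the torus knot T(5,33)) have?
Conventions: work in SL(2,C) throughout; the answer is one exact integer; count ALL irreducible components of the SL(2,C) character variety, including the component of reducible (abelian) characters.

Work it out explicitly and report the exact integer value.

65

For T(5,33): irreducibility forces the central element u^5 = v^33 to one of +I, -I.
So on each irreducible component the traces are pinned: tr(u) = 2*cos(pi*alpha/5) with 1 <= alpha <= 4, tr(v) = 2*cos(pi*beta/33) with 1 <= beta <= 32.
Consistency of u^5 = (-1)^alpha I with v^33 = (-1)^beta I forces alpha = beta (mod 2).
count pairs: odd alpha (2 choices) x odd beta (16), plus even alpha (2) x even beta (16): 2*16 + 2*16 = 64.
components with irreducible characters: 64; plus the single component of reducible (abelian) characters: total 65.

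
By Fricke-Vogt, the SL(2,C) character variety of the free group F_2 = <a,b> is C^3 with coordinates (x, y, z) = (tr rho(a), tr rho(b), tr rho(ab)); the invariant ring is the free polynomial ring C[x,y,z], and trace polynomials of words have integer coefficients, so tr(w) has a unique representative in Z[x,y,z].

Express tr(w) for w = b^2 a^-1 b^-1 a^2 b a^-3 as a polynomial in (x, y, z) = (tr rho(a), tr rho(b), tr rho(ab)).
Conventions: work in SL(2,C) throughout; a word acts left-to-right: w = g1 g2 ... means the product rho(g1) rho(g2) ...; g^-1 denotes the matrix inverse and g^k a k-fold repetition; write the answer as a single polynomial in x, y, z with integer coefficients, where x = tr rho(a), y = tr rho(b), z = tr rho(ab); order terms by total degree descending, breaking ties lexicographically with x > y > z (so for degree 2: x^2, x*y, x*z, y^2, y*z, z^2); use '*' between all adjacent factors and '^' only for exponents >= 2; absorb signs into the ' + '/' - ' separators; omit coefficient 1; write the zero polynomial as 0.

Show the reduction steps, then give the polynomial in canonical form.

-x^5*y^3*z + x^6*y^2 + x^4*y^4 + 2*x^4*y^2*z^2 + x^3*y^3*z - x^3*y*z^3 - x^6 - 7*x^4*y^2 - x^4*z^2 - 2*x^2*y^4 - 3*x^2*y^2*z^2 + 3*x^3*y*z + x*y^3*z + x*y*z^3 + 6*x^4 + 11*x^2*y^2 + 2*x^2*z^2 - 5*x*y*z - 9*x^2 - y^2 + 2

tr(b a b) = tr(b) * tr(a b) - tr(a)   [square of b] = y*z - x
tr(b^2 a b) = tr(b) * tr(b a b) - tr(b a)   [square of b] = y^2*z - x*y - z
tr(a b a b) = tr(b a) * tr(b a) - tr(1)   [split at a repeated b] = z^2 - 2
tr(a b a) = tr(a) * tr(b a) - tr(b)   [square of a] = x*z - y
tr(b^2 a b a) = tr(b) * tr(a b a b) - tr(a b a)   [square of b] = y*z^2 - x*z - y
tr(a^-1 b^2 a b) = tr(b^2 a b) * tr(a) - tr(b^2 a b a)   [inverse elimination on a] = x*y^2*z - x^2*y - y*z^2 + y
tr(a b a^-2 b^2) = tr(a^-1 b^2 a b) * tr(a) - tr(a^-1 b^2 a b a)   [inverse elimination on a] = x^2*y^2*z - x^3*y - x*y*z^2 - y^2*z + 2*x*y + z
tr(b^2) = tr(b) * tr(b) - tr(1)   [square of b] = y^2 - 2
tr(a^2 b^2) = tr(a) * tr(b^2 a) - tr(b^2)   [square of a] = x*y*z - x^2 - y^2 + 2
tr(b a^2 b^2) = tr(b) * tr(a^2 b^2) - tr(a^2 b)   [square of b] = x*y^2*z - x^2*y - y^3 - x*z + 3*y
tr(b a^2 b^3) = tr(b) * tr(b a^2 b^2) - tr(b a^2 b)   [square of b] = x*y^3*z - x^2*y^2 - y^4 - 2*x*y*z + x^2 + 4*y^2 - 2
tr(a b a^2 b^2) = tr(a) * tr(b^2 a b a) - tr(b^2 a b)   [square of a] = x*y*z^2 - x^2*z - y^2*z + z
tr(a b a^2 b) = tr(a) * tr(b a b a) - tr(b a b)   [square of a] = x*z^2 - y*z - x
tr(b a^2 b^3 a) = tr(b) * tr(a b a^2 b^2) - tr(a b a^2 b)   [square of b] = x*y^2*z^2 - x^2*y*z - y^3*z - x*z^2 + 2*y*z + x
tr(b^2 a^-1 b a^2 b) = tr(b a^2 b^3) * tr(a) - tr(b a^2 b^3 a)   [inverse elimination on a] = x^2*y^3*z - x^3*y^2 - x*y^4 - x*y^2*z^2 - x^2*y*z + y^3*z + x^3 + 4*x*y^2 + x*z^2 - 2*y*z - 3*x
tr(b a b^3 a) = tr(b) * tr(a b a b^2) - tr(a b a b)   [square of b] = y^2*z^2 - x*y*z - y^2 - z^2 + 2
tr(b a b^3) = tr(b) * tr(b^2 a b) - tr(b^2 a)   [square of b] = y^3*z - x*y^2 - 2*y*z + x
tr(b a^2 b a b^2) = tr(a) * tr(b a b^3 a) - tr(b a b^3)   [square of a] = x*y^2*z^2 - x^2*y*z - y^3*z - x*z^2 + 2*y*z + x
tr(a b a b a b) = tr(b a b a) * tr(b a) - tr(a b)   [split at a repeated b] = z^3 - 3*z
tr(b a b^2 a b a) = tr(b) * tr(a b a b a b) - tr(a b a b a)   [square of b] = y*z^3 - x*z^2 - 2*y*z + x
tr(b a b^2 a b) = tr(b) * tr(a b^2 a b) - tr(a b^2 a)   [square of b] = y^2*z^2 - 2*x*y*z + x^2 - 2
tr(b a^2 b a b^2 a) = tr(a) * tr(b a b^2 a b a) - tr(b a b^2 a b)   [square of a] = x*y*z^3 - x^2*z^2 - y^2*z^2 + 2
tr(b^2 a^-1 b a^2 b a) = tr(b a^2 b a b^2) * tr(a) - tr(b a^2 b a b^2 a)   [inverse elimination on a] = x^2*y^2*z^2 - x^3*y*z - x*y^3*z - x*y*z^3 + y^2*z^2 + 2*x*y*z + x^2 - 2
tr(b^2 a^-1 b a^2 b a^-1) = tr(b^2 a^-1 b a^2 b) * tr(a) - tr(b^2 a^-1 b a^2 b a)   [inverse elimination on a] = x^3*y^3*z - x^4*y^2 - x^2*y^4 - 2*x^2*y^2*z^2 + 2*x*y^3*z + x*y*z^3 + x^4 + 4*x^2*y^2 + x^2*z^2 - y^2*z^2 - 4*x*y*z - 4*x^2 + 2
tr(a^2 b a^-2 b^2 a^-1 b) = tr(b^2 a^-1 b a^2 b a^-1) * tr(a) - tr(b^2 a^-1 b a^2 b)   [inverse elimination on a] = x^4*y^3*z - x^5*y^2 - x^3*y^4 - 2*x^3*y^2*z^2 + x^2*y^3*z + x^2*y*z^3 + x^5 + 5*x^3*y^2 + x^3*z^2 + x*y^4 - 3*x^2*y*z - y^3*z - 5*x^3 - 4*x*y^2 - x*z^2 + 2*y*z + 5*x
tr(a^-1 b^2 a^-1 b^-1 a^2 b a^-1) = tr(a^2 b a^-2 b^2 a^-1) * tr(b) - tr(a^2 b a^-2 b^2 a^-1 b)   [inverse elimination on b] = -x^4*y^3*z + x^5*y^2 + x^3*y^4 + 2*x^3*y^2*z^2 - x^2*y*z^3 - x^5 - 6*x^3*y^2 - x^3*z^2 - x*y^4 - x*y^2*z^2 + 3*x^2*y*z + 5*x^3 + 6*x*y^2 + x*z^2 - y*z - 5*x
tr(a^-1 b^2 a^-1 b^-1 a^2 b) = tr(a^2 b a^-1 b^2 a^-1) * tr(b) - tr(a^2 b a^-1 b^2 a^-1 b)   [inverse elimination on b] = -x^3*y^3*z + x^4*y^2 + x^2*y^4 + 2*x^2*y^2*z^2 - x*y^3*z - x*y*z^3 - x^4 - 5*x^2*y^2 - x^2*z^2 + 4*x*y*z + 4*x^2 + y^2 - 2
tr(b^2 a^-1 b^-1 a^2 b a^-3) = tr(a^-1 b^2 a^-1 b^-1 a^2 b a^-1) * tr(a) - tr(a^-1 b^2 a^-1 b^-1 a^2 b)   [inverse elimination on a] = -x^5*y^3*z + x^6*y^2 + x^4*y^4 + 2*x^4*y^2*z^2 + x^3*y^3*z - x^3*y*z^3 - x^6 - 7*x^4*y^2 - x^4*z^2 - 2*x^2*y^4 - 3*x^2*y^2*z^2 + 3*x^3*y*z + x*y^3*z + x*y*z^3 + 6*x^4 + 11*x^2*y^2 + 2*x^2*z^2 - 5*x*y*z - 9*x^2 - y^2 + 2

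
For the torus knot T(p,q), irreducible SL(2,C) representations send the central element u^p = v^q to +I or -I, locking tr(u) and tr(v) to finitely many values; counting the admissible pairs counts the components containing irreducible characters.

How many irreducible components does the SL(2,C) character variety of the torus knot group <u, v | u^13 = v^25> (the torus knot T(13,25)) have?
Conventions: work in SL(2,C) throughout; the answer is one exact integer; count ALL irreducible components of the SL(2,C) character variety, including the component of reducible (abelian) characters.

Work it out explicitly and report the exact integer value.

Gamma = < u, v | u^13 = v^25 > (torus knot T(13,25)); the central element u^13 = v^25 acts as +I or -I in any irreducible SL(2,C) representation.
On an irreducible component, tr(u) is locked at 2*cos(pi*alpha/13) for some alpha in 1..12, and tr(v) at 2*cos(pi*beta/25) for some beta in 1..24.
The two central values (-1)^alpha I and (-1)^beta I must be the same matrix, so alpha and beta share a parity.
count pairs: odd alpha (6 choices) x odd beta (12), plus even alpha (6) x even beta (12): 6*12 + 6*12 = 144.
That is 144 components of irreducible characters, and with the reducible (abelian) component the total is 145.

145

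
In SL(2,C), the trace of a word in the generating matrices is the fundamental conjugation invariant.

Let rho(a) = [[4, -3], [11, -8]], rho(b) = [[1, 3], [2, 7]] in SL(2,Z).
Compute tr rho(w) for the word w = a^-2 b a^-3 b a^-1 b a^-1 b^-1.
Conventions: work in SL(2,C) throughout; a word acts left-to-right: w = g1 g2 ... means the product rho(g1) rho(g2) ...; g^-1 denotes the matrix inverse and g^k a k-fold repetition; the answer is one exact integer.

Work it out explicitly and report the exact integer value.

rho(a^-1) = [[-8, 3], [-11, 4]]
... * rho(a^-1) = [[-8, 3], [-11, 4]]  ->  [[31, -12], [44, -17]]
... * rho(b) = [[1, 3], [2, 7]]  ->  [[7, 9], [10, 13]]
... * rho(a^-1) = [[-8, 3], [-11, 4]]  ->  [[-155, 57], [-223, 82]]
... * rho(a^-1) = [[-8, 3], [-11, 4]]  ->  [[613, -237], [882, -341]]
... * rho(a^-1) = [[-8, 3], [-11, 4]]  ->  [[-2297, 891], [-3305, 1282]]
... * rho(b) = [[1, 3], [2, 7]]  ->  [[-515, -654], [-741, -941]]
... * rho(a^-1) = [[-8, 3], [-11, 4]]  ->  [[11314, -4161], [16279, -5987]]
... * rho(b) = [[1, 3], [2, 7]]  ->  [[2992, 4815], [4305, 6928]]
... * rho(a^-1) = [[-8, 3], [-11, 4]]  ->  [[-76901, 28236], [-110648, 40627]]
... * rho(b^-1) = [[7, -3], [-2, 1]]  ->  [[-594779, 258939], [-855790, 372571]]
tr = -594779 + 372571 = -222208

-222208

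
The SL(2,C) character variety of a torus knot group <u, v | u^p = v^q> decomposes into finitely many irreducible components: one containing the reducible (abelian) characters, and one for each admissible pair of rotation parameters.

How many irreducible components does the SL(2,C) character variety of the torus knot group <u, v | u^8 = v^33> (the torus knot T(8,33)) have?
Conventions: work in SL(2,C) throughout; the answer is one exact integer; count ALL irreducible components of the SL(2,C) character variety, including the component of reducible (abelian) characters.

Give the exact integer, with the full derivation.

113

In the torus knot group T(8,33), u^8 = v^33 is central, so an irreducible representation sends it to +I or -I (Schur).
This locks tr(u) to 2*cos(pi*alpha/8), alpha in 1..7, and tr(v) to 2*cos(pi*beta/33), beta in 1..32, on each component of irreducible characters.
u^8 = (-1)^alpha I and v^33 = (-1)^beta I must agree, so alpha and beta have equal parity.
Counting: 4 odd alphas x 16 odd betas + 3 even alphas x 16 even betas = 64 + 48 = 112.
Total: 112 irreducible-character components + 1 reducible (abelian) component = 113.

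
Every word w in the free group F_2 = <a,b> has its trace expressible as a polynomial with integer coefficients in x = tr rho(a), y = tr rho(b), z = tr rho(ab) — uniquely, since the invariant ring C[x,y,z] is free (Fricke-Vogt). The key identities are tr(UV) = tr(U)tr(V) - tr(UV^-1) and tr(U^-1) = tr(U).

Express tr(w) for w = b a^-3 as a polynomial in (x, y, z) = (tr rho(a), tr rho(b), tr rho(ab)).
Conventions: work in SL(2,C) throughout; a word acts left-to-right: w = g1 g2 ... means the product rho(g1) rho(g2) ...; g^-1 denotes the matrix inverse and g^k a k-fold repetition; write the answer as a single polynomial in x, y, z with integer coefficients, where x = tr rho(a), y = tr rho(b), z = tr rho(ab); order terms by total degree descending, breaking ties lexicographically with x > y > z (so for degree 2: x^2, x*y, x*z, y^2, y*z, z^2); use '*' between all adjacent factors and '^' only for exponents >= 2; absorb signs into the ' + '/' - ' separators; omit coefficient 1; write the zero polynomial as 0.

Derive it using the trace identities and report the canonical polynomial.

tr(a^-1 b) = tr(b)*tr(a) - tr(b a)  (eliminate a^-1) = x*y - z
tr(a^-2 b) = tr(a^-1 b)*tr(a) - tr(a^-1 b a)  (eliminate a^-1) = x^2*y - x*z - y
use: tr(b a^-3) = tr(a^-2 b)*tr(a) - tr(a^-2 b a)  (eliminate a^-1) = x^3*y - x^2*z - 2*x*y + z

x^3*y - x^2*z - 2*x*y + z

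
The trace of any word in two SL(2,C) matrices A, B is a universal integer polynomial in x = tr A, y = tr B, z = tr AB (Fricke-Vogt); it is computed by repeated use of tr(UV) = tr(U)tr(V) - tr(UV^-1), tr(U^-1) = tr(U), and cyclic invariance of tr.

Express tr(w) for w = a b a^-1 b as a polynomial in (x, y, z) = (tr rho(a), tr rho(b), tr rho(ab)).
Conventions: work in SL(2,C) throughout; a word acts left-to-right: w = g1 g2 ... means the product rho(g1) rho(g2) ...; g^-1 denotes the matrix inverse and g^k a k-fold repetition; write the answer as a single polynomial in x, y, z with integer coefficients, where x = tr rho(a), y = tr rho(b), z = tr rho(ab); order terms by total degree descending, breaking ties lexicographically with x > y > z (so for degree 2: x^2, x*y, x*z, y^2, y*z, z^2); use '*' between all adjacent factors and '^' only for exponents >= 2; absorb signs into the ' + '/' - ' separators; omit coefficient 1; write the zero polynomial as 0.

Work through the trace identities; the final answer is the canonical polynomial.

so trace(b a b) = trace(b)*trace(a b) - trace(a)   [square of b] = y*z - x
trace(b a b a) = trace(b a)*trace(b a) - trace(1)   [split at a repeated b] = z^2 - 2
reduce: trace(a b a^-1 b) = trace(b a b)*trace(a) - trace(b a b a)   [inverse elimination on a] = x*y*z - x^2 - z^2 + 2

x*y*z - x^2 - z^2 + 2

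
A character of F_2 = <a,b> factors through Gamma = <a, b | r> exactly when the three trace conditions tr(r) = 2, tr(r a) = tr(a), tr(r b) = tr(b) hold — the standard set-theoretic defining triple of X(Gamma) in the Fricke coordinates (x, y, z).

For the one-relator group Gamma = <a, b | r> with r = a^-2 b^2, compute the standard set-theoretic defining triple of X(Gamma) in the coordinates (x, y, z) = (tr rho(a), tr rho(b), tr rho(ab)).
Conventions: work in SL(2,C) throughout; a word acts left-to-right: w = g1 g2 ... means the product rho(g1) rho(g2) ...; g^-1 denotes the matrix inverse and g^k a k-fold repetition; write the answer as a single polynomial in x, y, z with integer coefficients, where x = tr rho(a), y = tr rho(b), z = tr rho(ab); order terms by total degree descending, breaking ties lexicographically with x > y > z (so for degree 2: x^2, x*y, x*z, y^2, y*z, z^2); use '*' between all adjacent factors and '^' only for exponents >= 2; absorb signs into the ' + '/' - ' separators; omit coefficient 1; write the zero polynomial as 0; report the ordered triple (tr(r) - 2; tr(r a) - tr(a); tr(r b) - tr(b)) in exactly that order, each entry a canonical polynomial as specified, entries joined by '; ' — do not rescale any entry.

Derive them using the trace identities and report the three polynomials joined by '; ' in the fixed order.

tr(b^2) = tr(b) * tr(b) - tr(1)  (reduce the b square) = y^2 - 2
reduce: tr(b^2 a) = tr(b) * tr(a b) - tr(a)  (reduce the b square) = y*z - x
reduce: tr(a^-1 b^2) = tr(b^2) * tr(a) - tr(b^2 a)  (eliminate a^-1) = x*y^2 - y*z - x
tr(a^-2 b^2) = tr(a^-1 b^2) * tr(a) - tr(a^-1 b^2 a)  (eliminate a^-1) = x^2*y^2 - x*y*z - x^2 - y^2 + 2
tr(b^3) = tr(b) * tr(b^2) - tr(b) = y^3 - 3*y
so tr(b^3 a) = tr(b) * tr(b a b) - tr(b a) = y^2*z - x*y - z
so tr(b^3 a^-1) = tr(b^3) * tr(a) - tr(b^3 a) = x*y^3 - y^2*z - 2*x*y + z
tr(a^-2 b^3) = tr(b^3 a^-1) * tr(a) - tr(b^3) = x^2*y^3 - x*y^2*z - 2*x^2*y - y^3 + x*z + 3*y
assemble the triple (tr(r) - 2; tr(r a) - x; tr(r b) - y)

x^2*y^2 - x*y*z - x^2 - y^2; x*y^2 - y*z - 2*x; x^2*y^3 - x*y^2*z - 2*x^2*y - y^3 + x*z + 2*y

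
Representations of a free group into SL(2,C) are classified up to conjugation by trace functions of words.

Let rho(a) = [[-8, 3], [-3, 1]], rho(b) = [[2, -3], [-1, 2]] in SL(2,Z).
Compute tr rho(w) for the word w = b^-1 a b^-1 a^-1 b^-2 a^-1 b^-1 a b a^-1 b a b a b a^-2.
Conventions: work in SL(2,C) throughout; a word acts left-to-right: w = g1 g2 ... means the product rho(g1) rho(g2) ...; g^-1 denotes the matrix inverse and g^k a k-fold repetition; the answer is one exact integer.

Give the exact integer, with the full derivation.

1711026100

rho(b^-1) = [[2, 3], [1, 2]]
... * rho(a) = [[-8, 3], [-3, 1]]  ->  [[-25, 9], [-14, 5]]
... * rho(b^-1) = [[2, 3], [1, 2]]  ->  [[-41, -57], [-23, -32]]
... * rho(a^-1) = [[1, -3], [3, -8]]  ->  [[-212, 579], [-119, 325]]
... * rho(b^-1) = [[2, 3], [1, 2]]  ->  [[155, 522], [87, 293]]
... * rho(b^-1) = [[2, 3], [1, 2]]  ->  [[832, 1509], [467, 847]]
... * rho(a^-1) = [[1, -3], [3, -8]]  ->  [[5359, -14568], [3008, -8177]]
... * rho(b^-1) = [[2, 3], [1, 2]]  ->  [[-3850, -13059], [-2161, -7330]]
... * rho(a) = [[-8, 3], [-3, 1]]  ->  [[69977, -24609], [39278, -13813]]
... * rho(b) = [[2, -3], [-1, 2]]  ->  [[164563, -259149], [92369, -145460]]
... * rho(a^-1) = [[1, -3], [3, -8]]  ->  [[-612884, 1579503], [-344011, 886573]]
... * rho(b) = [[2, -3], [-1, 2]]  ->  [[-2805271, 4997658], [-1574595, 2805179]]
... * rho(a) = [[-8, 3], [-3, 1]]  ->  [[7449194, -3418155], [4181223, -1918606]]
... * rho(b) = [[2, -3], [-1, 2]]  ->  [[18316543, -29183892], [10281052, -16380881]]
... * rho(a) = [[-8, 3], [-3, 1]]  ->  [[-58980668, 25765737], [-33105773, 14462275]]
... * rho(b) = [[2, -3], [-1, 2]]  ->  [[-143727073, 228473478], [-80673821, 128241869]]
... * rho(a^-1) = [[1, -3], [3, -8]]  ->  [[541693361, -1396606605], [304051786, -783913489]]
... * rho(a^-1) = [[1, -3], [3, -8]]  ->  [[-3648126454, 9547772757], [-2047688681, 5359152554]]
tr = -3648126454 + 5359152554 = 1711026100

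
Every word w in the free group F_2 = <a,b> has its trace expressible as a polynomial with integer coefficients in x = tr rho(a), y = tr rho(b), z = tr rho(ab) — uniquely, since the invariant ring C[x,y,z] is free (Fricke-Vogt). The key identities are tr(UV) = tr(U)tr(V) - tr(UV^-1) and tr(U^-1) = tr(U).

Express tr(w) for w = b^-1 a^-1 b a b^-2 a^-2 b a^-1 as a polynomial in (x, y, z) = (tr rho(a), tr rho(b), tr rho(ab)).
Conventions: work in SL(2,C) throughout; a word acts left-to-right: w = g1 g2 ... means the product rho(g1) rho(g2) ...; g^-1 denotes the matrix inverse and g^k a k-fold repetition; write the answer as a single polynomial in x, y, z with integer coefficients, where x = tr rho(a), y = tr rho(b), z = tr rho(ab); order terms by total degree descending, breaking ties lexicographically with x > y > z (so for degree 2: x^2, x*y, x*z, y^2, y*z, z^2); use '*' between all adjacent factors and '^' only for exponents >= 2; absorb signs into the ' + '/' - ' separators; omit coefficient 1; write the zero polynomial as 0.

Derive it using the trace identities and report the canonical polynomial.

-x^3*y^3*z^2 + x^4*y^2*z + 2*x^2*y^4*z + 2*x^2*y^2*z^3 - x^3*y^3 - x^3*y*z^2 - x*y^5 - 2*x*y^3*z^2 - x*y*z^4 - 5*x^2*y^2*z + x^3*y + 5*x*y^3 + 6*x*y*z^2 - y^2*z - z^3 - 5*x*y + 3*z

trace(b a b) = trace(b) * trace(a b) - trace(a) = y*z - x
apply: trace(b a b a) = trace(b a) * trace(b a) - trace(1)   [split at repeated b] = z^2 - 2
trace(a^-1 b a b) = trace(b a b) * trace(a) - trace(b a b a) = x*y*z - x^2 - z^2 + 2
apply: trace(b^-1 a^-1 b a) = trace(a^-1 b a) * trace(b) - trace(a^-1 b a b) = -x*y*z + x^2 + y^2 + z^2 - 2
use: trace(a^-1 b a b^-2) = trace(b^-1 a^-1 b a) * trace(b) - trace(b^-1 a^-1 b a b) = -x*y^2*z + x^2*y + y^3 + y*z^2 - 3*y
trace(a b^-1) = trace(a) * trace(b) - trace(a b) = x*y - z
use: trace(b a b^-2 a^-2) = trace(a^-1 b a b^-2) * trace(a) - trace(a^-1 b a b^-2 a) = -x^2*y^2*z + x^3*y + x*y^3 + x*y*z^2 - 4*x*y + z
use: trace(a^-1 b a b^-2 a^-2) = trace(b a b^-2 a^-2) * trace(a) - trace(b a b^-2 a^-1) = -x^3*y^2*z + x^4*y + x^2*y^3 + x^2*y*z^2 + x*y^2*z - 5*x^2*y - y^3 - y*z^2 + x*z + 3*y
trace(b^2) = trace(b) * trace(b) - trace(1) = y^2 - 2
trace(a b^2 a) = trace(a) * trace(b^2 a) - trace(b^2) = x*y*z - x^2 - y^2 + 2
apply: trace(a b a) = trace(a) * trace(b a) - trace(b) = x*z - y
apply: trace(a b^2 a b) = trace(b) * trace(a b a b) - trace(a b a) = y*z^2 - x*z - y
trace(b^2 a b^-1 a) = trace(a b^2 a) * trace(b) - trace(a b^2 a b) = x*y^2*z - x^2*y - y^3 - y*z^2 + x*z + 3*y
trace(b a b^-1 a^-1 b) = trace(b^2 a b^-1) * trace(a) - trace(b^2 a b^-1 a) = -x*y^2*z + x^2*y + y^3 + y*z^2 - 3*y
use: trace(b a^2 b a) = trace(a) * trace(b a b a) - trace(b a b) = x*z^2 - y*z - x
use: trace(a b a^-1 b a) = trace(b a^2 b) * trace(a) - trace(b a^2 b a) = x^2*y*z - x^3 - x*y^2 - x*z^2 + y*z + 3*x
use: trace(b a b^2) = trace(b) * trace(b a b) - trace(b a) = y^2*z - x*y - z
trace(b a^2 b a b) = trace(a) * trace(b a b^2 a) - trace(b a b^2) = x*y*z^2 - x^2*z - y^2*z + z
trace(b a b a b a) = trace(b a) * trace(b a b a) - trace(b^-1 a^-1)   [split at repeated b] = z^3 - 3*z
apply: trace(b a^2 b a b a) = trace(a) * trace(b a b a b a) - trace(b a b a b) = x*z^3 - y*z^2 - 2*x*z + y
trace(a b a b a^-1 b a) = trace(b a^2 b a b) * trace(a) - trace(b a^2 b a b a) = x^2*y*z^2 - x^3*z - x*y^2*z - x*z^3 + y*z^2 + 3*x*z - y
apply: trace(b a b a b a b) = trace(b) * trace(a b a b a b) - trace(a b a b a) = y*z^3 - x*z^2 - 2*y*z + x
trace(b a b a b a b a) = trace(b a b a b a) * trace(b a) - trace(a b a b)   [split at repeated b] = z^4 - 4*z^2 + 2
trace(a b a b a^-1 b a b) = trace(b a b a b a b) * trace(a) - trace(b a b a b a b a) = x*y*z^3 - x^2*z^2 - z^4 - 2*x*y*z + x^2 + 4*z^2 - 2
trace(b a b a^-1 b a b^-1 a) = trace(a b a b a^-1 b a) * trace(b) - trace(a b a b a^-1 b a b) = x^2*y^2*z^2 - x^3*y*z - x*y^3*z - 2*x*y*z^3 + x^2*z^2 + y^2*z^2 + z^4 + 5*x*y*z - x^2 - y^2 - 4*z^2 + 2
trace(a^-1 b a b^-1 a^-1 b a b) = trace(b a b a^-1 b a b^-1) * trace(a) - trace(b a b a^-1 b a b^-1 a) = -x^2*y^2*z^2 + 2*x^3*y*z + x*y^3*z + 2*x*y*z^3 - x^4 - x^2*y^2 - 2*x^2*z^2 - y^2*z^2 - z^4 - 4*x*y*z + 4*x^2 + y^2 + 4*z^2 - 2
trace(b^-1 a^-1 b a b^-1 a^-1 b a) = trace(a^-1 b a b^-1 a^-1 b a) * trace(b) - trace(a^-1 b a b^-1 a^-1 b a b) = x^2*y^2*z^2 - 2*x^3*y*z - 2*x*y^3*z - 2*x*y*z^3 + x^4 + 2*x^2*y^2 + 2*x^2*z^2 + y^4 + 2*y^2*z^2 + z^4 + 4*x*y*z - 4*x^2 - 4*y^2 - 4*z^2 + 2
use: trace(a^-1 b a b^-1 a^-1 b a b^-2) = trace(b^-1 a^-1 b a b^-1 a^-1 b a) * trace(b) - trace(b^-1 a^-1 b a b^-1 a^-1 b a b) = x^2*y^3*z^2 - 2*x^3*y^2*z - 2*x*y^4*z - 2*x*y^2*z^3 + x^4*y + 2*x^2*y^3 + 2*x^2*y*z^2 + y^5 + 2*y^3*z^2 + y*z^4 + 5*x*y^2*z - 5*x^2*y - 5*y^3 - 5*y*z^2 + 5*y
use: trace(a b^-1 a^-1 b a) = trace(a^-1 b a^2) * trace(b) - trace(a^-1 b a^2 b) = -x^2*y*z + x^3 + x*y^2 + x*z^2 - 3*x
trace(b a b a b^-1 a) = trace(a b a b a) * trace(b) - trace(a b a b a b) = x*y*z^2 - y^2*z - z^3 - x*y + 3*z
apply: trace(a b^-1 a^-1 b a b) = trace(b a b a b^-1) * trace(a) - trace(b a b a b^-1 a) = -x*y*z^2 + x^2*z + y^2*z + z^3 - 3*z
apply: trace(a b^-1 a^-1 b a b^-1) = trace(a b^-1 a^-1 b a) * trace(b) - trace(a b^-1 a^-1 b a b) = -x^2*y^2*z + x^3*y + x*y^3 + 2*x*y*z^2 - x^2*z - y^2*z - z^3 - 3*x*y + 3*z
use: trace(b^-1 a^-1 b a b^-2 a^-2 b a) = trace(a^-1 b a b^-1 a^-1 b a b^-2) * trace(a) - trace(a^-1 b a b^-1 a^-1 b a b^-2 a) = x^3*y^3*z^2 - 2*x^4*y^2*z - 2*x^2*y^4*z - 2*x^2*y^2*z^3 + x^5*y + 2*x^3*y^3 + 2*x^3*y*z^2 + x*y^5 + 2*x*y^3*z^2 + x*y*z^4 + 6*x^2*y^2*z - 6*x^3*y - 6*x*y^3 - 7*x*y*z^2 + x^2*z + y^2*z + z^3 + 8*x*y - 3*z
trace(b^-1 a^-1 b a b^-2 a^-2 b a^-1) = trace(b^-1 a^-1 b a b^-2 a^-2 b) * trace(a) - trace(b^-1 a^-1 b a b^-2 a^-2 b a) = -x^3*y^3*z^2 + x^4*y^2*z + 2*x^2*y^4*z + 2*x^2*y^2*z^3 - x^3*y^3 - x^3*y*z^2 - x*y^5 - 2*x*y^3*z^2 - x*y*z^4 - 5*x^2*y^2*z + x^3*y + 5*x*y^3 + 6*x*y*z^2 - y^2*z - z^3 - 5*x*y + 3*z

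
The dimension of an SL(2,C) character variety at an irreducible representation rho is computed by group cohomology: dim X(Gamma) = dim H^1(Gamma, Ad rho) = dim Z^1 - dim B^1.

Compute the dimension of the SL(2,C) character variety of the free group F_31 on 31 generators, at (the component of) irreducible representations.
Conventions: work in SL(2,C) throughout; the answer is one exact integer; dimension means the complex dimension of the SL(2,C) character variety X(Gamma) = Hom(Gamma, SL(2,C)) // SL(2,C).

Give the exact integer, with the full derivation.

Here Gamma is free of rank 31 — no relator constrains a cocycle.
So Z^1 = (sl_2)^31 in full: dim Z^1 = 93.
Irreducibility makes the coboundary map sl_2 -> Z^1 injective (trivial centralizer), so dim B^1 = 3.
Therefore dim X = 93 - 3 = 90.

90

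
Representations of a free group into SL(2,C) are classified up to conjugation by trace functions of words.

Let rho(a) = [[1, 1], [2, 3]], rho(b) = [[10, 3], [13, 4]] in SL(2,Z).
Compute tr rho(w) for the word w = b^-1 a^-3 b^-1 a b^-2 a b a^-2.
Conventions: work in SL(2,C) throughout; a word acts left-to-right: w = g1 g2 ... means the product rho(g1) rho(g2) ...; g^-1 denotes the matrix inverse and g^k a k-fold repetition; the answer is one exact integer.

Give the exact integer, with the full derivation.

rho(b^-1) = [[4, -3], [-13, 10]]
... * rho(a^-1) = [[3, -1], [-2, 1]]  ->  [[18, -7], [-59, 23]]
... * rho(a^-1) = [[3, -1], [-2, 1]]  ->  [[68, -25], [-223, 82]]
... * rho(a^-1) = [[3, -1], [-2, 1]]  ->  [[254, -93], [-833, 305]]
... * rho(b^-1) = [[4, -3], [-13, 10]]  ->  [[2225, -1692], [-7297, 5549]]
... * rho(a) = [[1, 1], [2, 3]]  ->  [[-1159, -2851], [3801, 9350]]
... * rho(b^-1) = [[4, -3], [-13, 10]]  ->  [[32427, -25033], [-106346, 82097]]
... * rho(b^-1) = [[4, -3], [-13, 10]]  ->  [[455137, -347611], [-1492645, 1140008]]
... * rho(a) = [[1, 1], [2, 3]]  ->  [[-240085, -587696], [787371, 1927379]]
... * rho(b) = [[10, 3], [13, 4]]  ->  [[-10040898, -3071039], [32929637, 10071629]]
... * rho(a^-1) = [[3, -1], [-2, 1]]  ->  [[-23980616, 6969859], [78645653, -22858008]]
... * rho(a^-1) = [[3, -1], [-2, 1]]  ->  [[-85881566, 30950475], [281652975, -101503661]]
tr = -85881566 + -101503661 = -187385227

-187385227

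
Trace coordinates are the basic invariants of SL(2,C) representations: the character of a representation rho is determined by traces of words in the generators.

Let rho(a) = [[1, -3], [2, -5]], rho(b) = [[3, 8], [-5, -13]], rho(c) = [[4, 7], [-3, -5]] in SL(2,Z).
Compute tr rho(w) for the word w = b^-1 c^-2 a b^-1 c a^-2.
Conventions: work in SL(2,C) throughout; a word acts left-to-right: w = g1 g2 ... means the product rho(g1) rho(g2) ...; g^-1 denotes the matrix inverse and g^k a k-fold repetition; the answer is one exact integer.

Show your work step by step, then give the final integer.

rho(b^-1) = [[-13, -8], [5, 3]]
... * rho(c^-1) = [[-5, -7], [3, 4]]  ->  [[41, 59], [-16, -23]]
... * rho(c^-1) = [[-5, -7], [3, 4]]  ->  [[-28, -51], [11, 20]]
... * rho(a) = [[1, -3], [2, -5]]  ->  [[-130, 339], [51, -133]]
... * rho(b^-1) = [[-13, -8], [5, 3]]  ->  [[3385, 2057], [-1328, -807]]
... * rho(c) = [[4, 7], [-3, -5]]  ->  [[7369, 13410], [-2891, -5261]]
... * rho(a^-1) = [[-5, 3], [-2, 1]]  ->  [[-63665, 35517], [24977, -13934]]
... * rho(a^-1) = [[-5, 3], [-2, 1]]  ->  [[247291, -155478], [-97017, 60997]]
tr = 247291 + 60997 = 308288

308288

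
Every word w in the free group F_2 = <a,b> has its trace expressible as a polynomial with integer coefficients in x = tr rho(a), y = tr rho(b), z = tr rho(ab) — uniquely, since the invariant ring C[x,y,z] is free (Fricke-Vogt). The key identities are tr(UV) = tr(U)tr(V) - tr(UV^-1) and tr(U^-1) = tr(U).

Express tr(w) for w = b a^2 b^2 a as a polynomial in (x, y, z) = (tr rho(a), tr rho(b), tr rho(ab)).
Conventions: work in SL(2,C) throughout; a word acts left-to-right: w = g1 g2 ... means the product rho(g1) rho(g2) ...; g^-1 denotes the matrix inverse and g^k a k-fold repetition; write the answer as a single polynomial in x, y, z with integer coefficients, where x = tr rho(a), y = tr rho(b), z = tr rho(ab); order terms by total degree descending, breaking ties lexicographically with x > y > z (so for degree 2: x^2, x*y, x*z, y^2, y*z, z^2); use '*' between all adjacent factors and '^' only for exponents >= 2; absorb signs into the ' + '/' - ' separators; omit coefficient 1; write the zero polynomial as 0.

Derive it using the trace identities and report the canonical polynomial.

x*y*z^2 - x^2*z - y^2*z + z

tr(b a b a) = tr(b a) tr(b a) - tr(1) = z^2 - 2
tr(b a b) = tr(b) tr(a b) - tr(a) = y*z - x
use: tr(a b a^2 b) = tr(a) tr(b a b a) - tr(b a b) = x*z^2 - y*z - x
use: tr(a b a) = tr(a) tr(b a) - tr(b) = x*z - y
tr(a b a^2) = tr(a) tr(a b a) - tr(a b) = x^2*z - x*y - z
apply: tr(b a^2 b^2 a) = tr(b) tr(a b a^2 b) - tr(a b a^2) = x*y*z^2 - x^2*z - y^2*z + z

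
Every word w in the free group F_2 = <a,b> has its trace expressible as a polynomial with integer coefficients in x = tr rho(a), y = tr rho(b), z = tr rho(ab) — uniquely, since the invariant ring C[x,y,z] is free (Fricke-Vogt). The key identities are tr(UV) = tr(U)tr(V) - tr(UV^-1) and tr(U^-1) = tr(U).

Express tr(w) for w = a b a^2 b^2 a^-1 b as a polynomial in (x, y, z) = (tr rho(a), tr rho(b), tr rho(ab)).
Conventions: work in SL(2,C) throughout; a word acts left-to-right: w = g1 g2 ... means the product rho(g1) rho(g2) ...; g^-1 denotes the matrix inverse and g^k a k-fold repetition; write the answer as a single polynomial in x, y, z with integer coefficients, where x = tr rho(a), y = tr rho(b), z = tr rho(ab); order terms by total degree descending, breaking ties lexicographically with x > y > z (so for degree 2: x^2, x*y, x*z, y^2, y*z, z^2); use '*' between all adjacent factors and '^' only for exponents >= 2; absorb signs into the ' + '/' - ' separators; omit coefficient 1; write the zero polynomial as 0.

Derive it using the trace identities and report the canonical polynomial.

tr(b a b a) = tr(a b) * tr(a b) - tr(1)   [split at repeated a] = z^2 - 2
tr(b a b) = tr(b) * tr(a b) - tr(a) = y*z - x
tr(a b a^2 b) = tr(a) * tr(b a b a) - tr(b a b) = x*z^2 - y*z - x
tr(a b a) = tr(a) * tr(b a) - tr(b) = x*z - y
tr(a b a^2) = tr(a) * tr(a b a) - tr(a b) = x^2*z - x*y - z
tr(a b a^2 b^2) = tr(b) * tr(a b a^2 b) - tr(a b a^2) = x*y*z^2 - x^2*z - y^2*z + z
tr(b a b a^2 b^2) = tr(b) * tr(a b a^2 b^2) - tr(a b a^2 b) = x*y^2*z^2 - x^2*y*z - y^3*z - x*z^2 + 2*y*z + x
tr(b a b a b a) = tr(b a b a) * tr(b a) - tr(a b)   [split at repeated b] = z^3 - 3*z
tr(b a b a b) = tr(b) * tr(a b a b) - tr(a b a) = y*z^2 - x*z - y
tr(a b a b a^2 b) = tr(a) * tr(b a b a b a) - tr(b a b a b) = x*z^3 - y*z^2 - 2*x*z + y
tr(a b a b a^2) = tr(a) * tr(b a b a^2) - tr(b a b a) = x^2*z^2 - x*y*z - x^2 - z^2 + 2
tr(b a b a^2 b^2 a) = tr(b) * tr(a b a b a^2 b) - tr(a b a b a^2) = x*y*z^3 - x^2*z^2 - y^2*z^2 - x*y*z + x^2 + y^2 + z^2 - 2
tr(a b a^2 b^2 a^-1 b) = tr(b a b a^2 b^2) * tr(a) - tr(b a b a^2 b^2 a) = x^2*y^2*z^2 - x^3*y*z - x*y^3*z - x*y*z^3 + y^2*z^2 + 3*x*y*z - y^2 - z^2 + 2

x^2*y^2*z^2 - x^3*y*z - x*y^3*z - x*y*z^3 + y^2*z^2 + 3*x*y*z - y^2 - z^2 + 2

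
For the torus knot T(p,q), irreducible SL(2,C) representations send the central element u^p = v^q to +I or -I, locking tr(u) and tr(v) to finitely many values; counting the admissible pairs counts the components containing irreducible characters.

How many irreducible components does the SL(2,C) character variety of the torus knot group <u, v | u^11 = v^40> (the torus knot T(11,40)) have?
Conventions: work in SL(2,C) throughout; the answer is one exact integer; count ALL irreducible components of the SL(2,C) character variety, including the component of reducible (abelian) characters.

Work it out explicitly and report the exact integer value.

196

In the torus knot group T(11,40), u^11 = v^40 is central, so an irreducible representation sends it to +I or -I (Schur).
On an irreducible component, tr(u) is locked at 2*cos(pi*alpha/11) for some alpha in 1..10, and tr(v) at 2*cos(pi*beta/40) for some beta in 1..39.
Consistency of u^11 = (-1)^alpha I with v^40 = (-1)^beta I forces alpha = beta (mod 2).
Counting: 5 odd alphas x 20 odd betas + 5 even alphas x 19 even betas = 100 + 95 = 195.
components with irreducible characters: 195; plus the single component of reducible (abelian) characters: total 196.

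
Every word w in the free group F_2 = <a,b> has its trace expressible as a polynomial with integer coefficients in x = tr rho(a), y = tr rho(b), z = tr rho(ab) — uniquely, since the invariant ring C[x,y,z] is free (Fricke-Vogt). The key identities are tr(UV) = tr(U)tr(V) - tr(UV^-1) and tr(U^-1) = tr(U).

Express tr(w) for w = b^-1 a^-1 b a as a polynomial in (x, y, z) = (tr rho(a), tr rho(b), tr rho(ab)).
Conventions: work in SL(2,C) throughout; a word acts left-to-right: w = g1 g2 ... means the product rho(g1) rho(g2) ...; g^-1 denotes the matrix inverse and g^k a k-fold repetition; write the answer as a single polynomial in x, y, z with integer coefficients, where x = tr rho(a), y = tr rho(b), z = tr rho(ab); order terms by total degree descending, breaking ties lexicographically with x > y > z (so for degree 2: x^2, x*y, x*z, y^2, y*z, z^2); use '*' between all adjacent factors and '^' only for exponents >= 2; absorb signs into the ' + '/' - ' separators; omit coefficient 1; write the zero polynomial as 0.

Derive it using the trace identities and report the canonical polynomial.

-x*y*z + x^2 + y^2 + z^2 - 2

tr(a b a) = tr(a) tr(b a) - tr(b) = x*z - y
tr(a b a b) = tr(b a) tr(b a) - tr(1)   [split at repeated b] = z^2 - 2
tr(b a b^-1 a) = tr(a b a) tr(b) - tr(a b a b) = x*y*z - y^2 - z^2 + 2
tr(b^-1 a^-1 b a) = tr(b a b^-1) tr(a) - tr(b a b^-1 a) = -x*y*z + x^2 + y^2 + z^2 - 2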